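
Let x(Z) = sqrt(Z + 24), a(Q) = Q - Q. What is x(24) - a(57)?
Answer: 4*sqrt(3) ≈ 6.9282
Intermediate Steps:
a(Q) = 0
x(Z) = sqrt(24 + Z)
x(24) - a(57) = sqrt(24 + 24) - 1*0 = sqrt(48) + 0 = 4*sqrt(3) + 0 = 4*sqrt(3)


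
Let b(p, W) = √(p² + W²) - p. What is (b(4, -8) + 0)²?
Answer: 96 - 32*√5 ≈ 24.446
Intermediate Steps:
b(p, W) = √(W² + p²) - p
(b(4, -8) + 0)² = ((√((-8)² + 4²) - 1*4) + 0)² = ((√(64 + 16) - 4) + 0)² = ((√80 - 4) + 0)² = ((4*√5 - 4) + 0)² = ((-4 + 4*√5) + 0)² = (-4 + 4*√5)²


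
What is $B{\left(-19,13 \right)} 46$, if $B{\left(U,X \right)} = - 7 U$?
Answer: $6118$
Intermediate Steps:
$B{\left(-19,13 \right)} 46 = \left(-7\right) \left(-19\right) 46 = 133 \cdot 46 = 6118$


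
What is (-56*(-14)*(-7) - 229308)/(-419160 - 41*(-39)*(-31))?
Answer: 234796/468729 ≈ 0.50092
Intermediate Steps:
(-56*(-14)*(-7) - 229308)/(-419160 - 41*(-39)*(-31)) = (784*(-7) - 229308)/(-419160 + 1599*(-31)) = (-5488 - 229308)/(-419160 - 49569) = -234796/(-468729) = -234796*(-1/468729) = 234796/468729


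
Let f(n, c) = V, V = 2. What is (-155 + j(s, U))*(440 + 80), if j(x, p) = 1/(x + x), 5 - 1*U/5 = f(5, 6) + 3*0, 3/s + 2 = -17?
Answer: -246740/3 ≈ -82247.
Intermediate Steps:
s = -3/19 (s = 3/(-2 - 17) = 3/(-19) = 3*(-1/19) = -3/19 ≈ -0.15789)
f(n, c) = 2
U = 15 (U = 25 - 5*(2 + 3*0) = 25 - 5*(2 + 0) = 25 - 5*2 = 25 - 10 = 15)
j(x, p) = 1/(2*x)
(-155 + j(s, U))*(440 + 80) = (-155 + 1/(2*(-3/19)))*(440 + 80) = (-155 + (1/2)*(-19/3))*520 = (-155 - 19/6)*520 = -949/6*520 = -246740/3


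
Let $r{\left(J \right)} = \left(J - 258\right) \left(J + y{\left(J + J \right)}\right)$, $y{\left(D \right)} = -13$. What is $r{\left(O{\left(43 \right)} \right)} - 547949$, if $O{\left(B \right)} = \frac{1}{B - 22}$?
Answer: $- \frac{240172085}{441} \approx -5.4461 \cdot 10^{5}$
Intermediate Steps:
$O{\left(B \right)} = \frac{1}{-22 + B}$
$r{\left(J \right)} = \left(-258 + J\right) \left(-13 + J\right)$ ($r{\left(J \right)} = \left(J - 258\right) \left(J - 13\right) = \left(-258 + J\right) \left(-13 + J\right)$)
$r{\left(O{\left(43 \right)} \right)} - 547949 = \left(3354 + \left(\frac{1}{-22 + 43}\right)^{2} - \frac{271}{-22 + 43}\right) - 547949 = \left(3354 + \left(\frac{1}{21}\right)^{2} - \frac{271}{21}\right) - 547949 = \left(3354 + \frac{1}{441} - \frac{271}{21}\right) - 547949 = \frac{1473424}{441} - 547949 = - \frac{240172085}{441}$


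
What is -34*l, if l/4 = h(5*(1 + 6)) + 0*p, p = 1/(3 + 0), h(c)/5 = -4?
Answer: 2720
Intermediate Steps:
h(c) = -20 (h(c) = 5*(-4) = -20)
p = 1/3 ≈ 0.33333
l = -80 (l = 4*(-20 + 0*(1/3)) = 4*(-20 + 0) = 4*(-20) = -80)
-34*l = -34*(-80) = 2720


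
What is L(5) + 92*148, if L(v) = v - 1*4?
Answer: 13617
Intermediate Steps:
L(v) = -4 + v (L(v) = v - 4 = -4 + v)
L(5) + 92*148 = (-4 + 5) + 92*148 = 1 + 13616 = 13617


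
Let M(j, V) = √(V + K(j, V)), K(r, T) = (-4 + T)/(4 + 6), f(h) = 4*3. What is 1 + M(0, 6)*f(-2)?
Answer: 1 + 12*√155/5 ≈ 30.880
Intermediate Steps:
f(h) = 12
K(r, T) = -⅖ + T/10 (K(r, T) = (-4 + T)/10 = (-4 + T)*(⅒) = -⅖ + T/10)
M(j, V) = √(-⅖ + 11*V/10) (M(j, V) = √(V + (-⅖ + V/10)) = √(-⅖ + 11*V/10))
1 + M(0, 6)*f(-2) = 1 + (√(-40 + 110*6)/10)*12 = 1 + (√(-40 + 660)/10)*12 = 1 + (√620/10)*12 = 1 + ((2*√155)/10)*12 = 1 + (√155/5)*12 = 1 + 12*√155/5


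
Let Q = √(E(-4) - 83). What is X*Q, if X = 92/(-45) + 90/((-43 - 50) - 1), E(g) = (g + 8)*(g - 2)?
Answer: -6349*I*√107/2115 ≈ -31.052*I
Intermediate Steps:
E(g) = (-2 + g)*(8 + g) (E(g) = (8 + g)*(-2 + g) = (-2 + g)*(8 + g))
Q = I*√107 (Q = √((-16 + (-4)² + 6*(-4)) - 83) = √((-16 + 16 - 24) - 83) = √(-24 - 83) = √(-107) = I*√107 ≈ 10.344*I)
X = -6349/2115 (X = 92*(-1/45) + 90/(-93 - 1) = -92/45 + 90/(-94) = -92/45 + 90*(-1/94) = -92/45 - 45/47 = -6349/2115 ≈ -3.0019)
X*Q = -6349*I*√107/2115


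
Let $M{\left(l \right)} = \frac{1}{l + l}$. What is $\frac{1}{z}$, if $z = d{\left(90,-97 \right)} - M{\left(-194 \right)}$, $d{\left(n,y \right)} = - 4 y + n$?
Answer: $\frac{388}{185465} \approx 0.002092$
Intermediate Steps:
$d{\left(n,y \right)} = n - 4 y$
$M{\left(l \right)} = \frac{1}{2 l}$
$z = \frac{185465}{388}$ ($z = \left(90 - -388\right) - \frac{1}{2 \left(-194\right)} = \left(90 + 388\right) - \frac{1}{2} \left(- \frac{1}{194}\right) = 478 - - \frac{1}{388} = 478 + \frac{1}{388} = \frac{185465}{388} \approx 478.0$)
$\frac{1}{z} = \frac{1}{\frac{185465}{388}} = \frac{388}{185465}$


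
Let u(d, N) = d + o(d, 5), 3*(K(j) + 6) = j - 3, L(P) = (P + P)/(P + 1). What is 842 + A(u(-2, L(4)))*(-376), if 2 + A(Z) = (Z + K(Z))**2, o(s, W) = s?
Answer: -500398/9 ≈ -55600.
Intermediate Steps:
L(P) = 2*P/(1 + P) (L(P) = (2*P)/(1 + P) = 2*P/(1 + P))
K(j) = -7 + j/3 (K(j) = -6 + (j - 3)/3 = -6 + (-3 + j)/3 = -6 + (-1 + j/3) = -7 + j/3)
u(d, N) = 2*d (u(d, N) = d + d = 2*d)
A(Z) = -2 + (-7 + 4*Z/3)**2 (A(Z) = -2 + (Z + (-7 + Z/3))**2 = -2 + (-7 + 4*Z/3)**2)
842 + A(u(-2, L(4)))*(-376) = 842 + (-2 + (-21 + 4*(2*(-2)))**2/9)*(-376) = 842 + (-2 + (-21 + 4*(-4))**2/9)*(-376) = 842 + (-2 + (-21 - 16)**2/9)*(-376) = 842 + (-2 + (1/9)*(-37)**2)*(-376) = 842 + (-2 + (1/9)*1369)*(-376) = 842 + (-2 + 1369/9)*(-376) = 842 + (1351/9)*(-376) = 842 - 507976/9 = -500398/9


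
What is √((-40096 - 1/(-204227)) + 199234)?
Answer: √6637433933434229/204227 ≈ 398.92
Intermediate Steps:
√((-40096 - 1/(-204227)) + 199234) = √((-40096 - 1*(-1/204227)) + 199234) = √((-40096 + 1/204227) + 199234) = √(-8188685791/204227 + 199234) = √(32500276327/204227) = √6637433933434229/204227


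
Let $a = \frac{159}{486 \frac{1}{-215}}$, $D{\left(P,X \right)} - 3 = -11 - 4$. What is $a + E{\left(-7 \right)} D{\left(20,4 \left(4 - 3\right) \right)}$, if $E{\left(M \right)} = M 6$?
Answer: $\frac{70253}{162} \approx 433.66$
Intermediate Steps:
$D{\left(P,X \right)} = -12$ ($D{\left(P,X \right)} = 3 - 15 = -12$)
$E{\left(M \right)} = 6 M$
$a = - \frac{11395}{162}$ ($a = \frac{159}{486 \left(- \frac{1}{215}\right)} = \frac{159}{- \frac{486}{215}} = 159 \left(- \frac{215}{486}\right) = - \frac{11395}{162} \approx -70.339$)
$a + E{\left(-7 \right)} D{\left(20,4 \left(4 - 3\right) \right)} = - \frac{11395}{162} + 6 \left(-7\right) \left(-12\right) = - \frac{11395}{162} - -504 = - \frac{11395}{162} + 504 = \frac{70253}{162}$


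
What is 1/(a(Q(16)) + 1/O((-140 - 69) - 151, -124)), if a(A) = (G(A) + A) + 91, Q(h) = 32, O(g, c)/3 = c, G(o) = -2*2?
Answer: 372/44267 ≈ 0.0084036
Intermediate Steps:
G(o) = -4
O(g, c) = 3*c
a(A) = 87 + A (a(A) = (-4 + A) + 91 = 87 + A)
1/(a(Q(16)) + 1/O((-140 - 69) - 151, -124)) = 1/((87 + 32) + 1/(3*(-124))) = 1/(119 + 1/(-372)) = 1/(119 - 1/372) = 1/(44267/372) = 372/44267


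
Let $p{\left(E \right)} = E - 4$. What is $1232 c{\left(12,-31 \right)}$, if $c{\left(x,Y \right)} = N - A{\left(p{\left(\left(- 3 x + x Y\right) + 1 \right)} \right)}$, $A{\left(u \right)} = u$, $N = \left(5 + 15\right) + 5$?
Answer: $537152$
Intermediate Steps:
$N = 25$ ($N = 20 + 5 = 25$)
$p{\left(E \right)} = -4 + E$
$c{\left(x,Y \right)} = 28 + 3 x - Y x$ ($c{\left(x,Y \right)} = 25 - \left(-4 + \left(\left(- 3 x + x Y\right) + 1\right)\right) = 25 - \left(-4 + \left(\left(- 3 x + Y x\right) + 1\right)\right) = 25 - \left(-4 + \left(1 - 3 x + Y x\right)\right) = 25 - \left(-3 - 3 x + Y x\right) = 25 + \left(3 + 3 x - Y x\right) = 28 + 3 x - Y x$)
$1232 c{\left(12,-31 \right)} = 1232 \left(28 + 3 \cdot 12 - \left(-31\right) 12\right) = 1232 \left(28 + 36 + 372\right) = 1232 \cdot 436 = 537152$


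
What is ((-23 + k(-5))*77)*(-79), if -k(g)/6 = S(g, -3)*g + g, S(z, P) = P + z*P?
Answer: -2232461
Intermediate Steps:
S(z, P) = P + P*z
k(g) = -6*g - 6*g*(-3 - 3*g) (k(g) = -6*((-3*(1 + g))*g + g) = -6*((-3 - 3*g)*g + g) = -6*(g*(-3 - 3*g) + g) = -6*(g + g*(-3 - 3*g)) = -6*g - 6*g*(-3 - 3*g))
((-23 + k(-5))*77)*(-79) = ((-23 + 6*(-5)*(2 + 3*(-5)))*77)*(-79) = ((-23 + 6*(-5)*(2 - 15))*77)*(-79) = ((-23 + 6*(-5)*(-13))*77)*(-79) = ((-23 + 390)*77)*(-79) = (367*77)*(-79) = 28259*(-79) = -2232461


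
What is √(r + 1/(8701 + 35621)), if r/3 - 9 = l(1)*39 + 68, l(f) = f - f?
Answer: √453785611326/44322 ≈ 15.199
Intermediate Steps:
l(f) = 0
r = 231 (r = 27 + 3*(0*39 + 68) = 27 + 3*(0 + 68) = 27 + 3*68 = 27 + 204 = 231)
√(r + 1/(8701 + 35621)) = √(231 + 1/(8701 + 35621)) = √(231 + 1/44322) = √(10238383/44322) = √453785611326/44322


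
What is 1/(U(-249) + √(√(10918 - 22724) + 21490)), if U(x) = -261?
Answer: -1/(261 - √(21490 + I*√11806)) ≈ -0.0087408 - 2.8314e-5*I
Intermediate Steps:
1/(U(-249) + √(√(10918 - 22724) + 21490)) = 1/(-261 + √(√(10918 - 22724) + 21490)) = 1/(-261 + √(√(-11806) + 21490)) = 1/(-261 + √(I*√11806 + 21490)) = 1/(-261 + √(21490 + I*√11806))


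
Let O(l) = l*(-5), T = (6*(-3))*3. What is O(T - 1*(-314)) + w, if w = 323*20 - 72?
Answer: 5088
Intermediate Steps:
T = -54 (T = -18*3 = -54)
w = 6388 (w = 6460 - 72 = 6388)
O(l) = -5*l
O(T - 1*(-314)) + w = -5*(-54 - 1*(-314)) + 6388 = -5*(-54 + 314) + 6388 = -5*260 + 6388 = -1300 + 6388 = 5088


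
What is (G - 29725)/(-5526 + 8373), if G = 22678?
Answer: -2349/949 ≈ -2.4752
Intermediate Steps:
(G - 29725)/(-5526 + 8373) = (22678 - 29725)/(-5526 + 8373) = -7047/2847 = -7047*1/2847 = -2349/949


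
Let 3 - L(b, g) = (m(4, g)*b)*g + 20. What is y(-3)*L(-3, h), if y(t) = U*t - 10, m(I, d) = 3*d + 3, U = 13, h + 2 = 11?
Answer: -38857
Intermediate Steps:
h = 9 (h = -2 + 11 = 9)
m(I, d) = 3 + 3*d
y(t) = -10 + 13*t (y(t) = 13*t - 10 = -10 + 13*t)
L(b, g) = -17 - b*g*(3 + 3*g) (L(b, g) = 3 - (((3 + 3*g)*b)*g + 20) = 3 - ((b*(3 + 3*g))*g + 20) = 3 - (b*g*(3 + 3*g) + 20) = 3 - (20 + b*g*(3 + 3*g)) = 3 + (-20 - b*g*(3 + 3*g)) = -17 - b*g*(3 + 3*g))
y(-3)*L(-3, h) = (-10 + 13*(-3))*(-17 - 3*(-3)*9*(1 + 9)) = (-10 - 39)*(-17 - 3*(-3)*9*10) = -49*(-17 + 810) = -49*793 = -38857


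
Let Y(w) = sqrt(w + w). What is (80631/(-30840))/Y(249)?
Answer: -8959*sqrt(498)/1706480 ≈ -0.11716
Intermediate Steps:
Y(w) = sqrt(2)*sqrt(w) (Y(w) = sqrt(2*w) = sqrt(2)*sqrt(w))
(80631/(-30840))/Y(249) = (80631/(-30840))/((sqrt(2)*sqrt(249))) = (80631*(-1/30840))/(sqrt(498)) = -8959*sqrt(498)/1706480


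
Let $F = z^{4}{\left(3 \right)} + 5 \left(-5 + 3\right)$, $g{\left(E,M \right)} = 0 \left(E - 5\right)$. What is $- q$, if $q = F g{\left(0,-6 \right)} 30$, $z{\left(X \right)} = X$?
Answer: $0$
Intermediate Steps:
$g{\left(E,M \right)} = 0$ ($g{\left(E,M \right)} = 0 \left(-5 + E\right) = 0$)
$F = 71$ ($F = 3^{4} + 5 \left(-5 + 3\right) = 81 + 5 \left(-2\right) = 81 - 10 = 71$)
$q = 0$ ($q = 71 \cdot 0 \cdot 30 = 0 \cdot 30 = 0$)
$- q = \left(-1\right) 0 = 0$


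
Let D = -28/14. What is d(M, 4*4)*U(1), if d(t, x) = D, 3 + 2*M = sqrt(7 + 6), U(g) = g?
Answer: -2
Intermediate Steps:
M = -3/2 + sqrt(13)/2 (M = -3/2 + sqrt(7 + 6)/2 = -3/2 + sqrt(13)/2 ≈ 0.30278)
D = -2 (D = -28*1/14 = -2)
d(t, x) = -2
d(M, 4*4)*U(1) = -2*1 = -2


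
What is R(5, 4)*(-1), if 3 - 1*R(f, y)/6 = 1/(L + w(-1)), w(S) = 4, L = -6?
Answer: -21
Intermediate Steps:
R(f, y) = 21 (R(f, y) = 18 - 6/(-6 + 4) = 18 - 6/(-2) = 18 - 6*(-½) = 18 + 3 = 21)
R(5, 4)*(-1) = 21*(-1) = -21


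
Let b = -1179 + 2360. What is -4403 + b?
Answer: -3222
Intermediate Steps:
b = 1181
-4403 + b = -4403 + 1181 = -3222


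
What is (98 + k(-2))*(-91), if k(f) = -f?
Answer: -9100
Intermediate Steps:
(98 + k(-2))*(-91) = (98 - 1*(-2))*(-91) = (98 + 2)*(-91) = 100*(-91) = -9100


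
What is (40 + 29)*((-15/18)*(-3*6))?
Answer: 1035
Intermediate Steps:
(40 + 29)*((-15/18)*(-3*6)) = 69*(-15*1/18*(-18)) = 69*(-5/6*(-18)) = 69*15 = 1035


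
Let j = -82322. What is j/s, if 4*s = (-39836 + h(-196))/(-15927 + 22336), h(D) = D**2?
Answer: 527601698/355 ≈ 1.4862e+6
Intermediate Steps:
s = -355/6409 (s = ((-39836 + (-196)**2)/(-15927 + 22336))/4 = ((-39836 + 38416)/6409)/4 = (-1420*1/6409)/4 = (1/4)*(-1420/6409) = -355/6409 ≈ -0.055391)
j/s = -82322/(-355/6409) = -82322*(-6409/355) = 527601698/355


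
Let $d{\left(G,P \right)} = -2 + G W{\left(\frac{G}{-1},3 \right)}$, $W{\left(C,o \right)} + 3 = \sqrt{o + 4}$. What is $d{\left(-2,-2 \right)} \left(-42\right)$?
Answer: $-168 + 84 \sqrt{7} \approx 54.243$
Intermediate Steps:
$W{\left(C,o \right)} = -3 + \sqrt{4 + o}$ ($W{\left(C,o \right)} = -3 + \sqrt{o + 4} = -3 + \sqrt{4 + o}$)
$d{\left(G,P \right)} = -2 + G \left(-3 + \sqrt{7}\right)$ ($d{\left(G,P \right)} = -2 + G \left(-3 + \sqrt{4 + 3}\right) = -2 + G \left(-3 + \sqrt{7}\right)$)
$d{\left(-2,-2 \right)} \left(-42\right) = \left(-2 - - 2 \left(3 - \sqrt{7}\right)\right) \left(-42\right) = \left(-2 + \left(6 - 2 \sqrt{7}\right)\right) \left(-42\right) = \left(4 - 2 \sqrt{7}\right) \left(-42\right) = -168 + 84 \sqrt{7}$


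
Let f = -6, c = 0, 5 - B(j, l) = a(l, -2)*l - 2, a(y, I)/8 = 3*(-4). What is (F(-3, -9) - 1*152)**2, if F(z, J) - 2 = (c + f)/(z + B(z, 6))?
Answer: 1892511009/84100 ≈ 22503.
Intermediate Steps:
a(y, I) = -96 (a(y, I) = 8*(3*(-4)) = 8*(-12) = -96)
B(j, l) = 7 + 96*l (B(j, l) = 5 - (-96*l - 2) = 5 - (-2 - 96*l) = 5 + (2 + 96*l) = 7 + 96*l)
F(z, J) = 2 - 6/(583 + z) (F(z, J) = 2 + (0 - 6)/(z + (7 + 96*6)) = 2 - 6/(z + (7 + 576)) = 2 - 6/(z + 583) = 2 - 6/(583 + z))
(F(-3, -9) - 1*152)**2 = (2*(580 - 3)/(583 - 3) - 1*152)**2 = (2*577/580 - 152)**2 = (2*(1/580)*577 - 152)**2 = (577/290 - 152)**2 = (-43503/290)**2 = 1892511009/84100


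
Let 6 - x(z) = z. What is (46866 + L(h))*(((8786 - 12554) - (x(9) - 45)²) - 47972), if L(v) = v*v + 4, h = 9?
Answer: -2537419844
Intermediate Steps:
x(z) = 6 - z
L(v) = 4 + v² (L(v) = v² + 4 = 4 + v²)
(46866 + L(h))*(((8786 - 12554) - (x(9) - 45)²) - 47972) = (46866 + (4 + 9²))*(((8786 - 12554) - ((6 - 1*9) - 45)²) - 47972) = (46866 + (4 + 81))*((-3768 - ((6 - 9) - 45)²) - 47972) = (46866 + 85)*((-3768 - (-3 - 45)²) - 47972) = 46951*((-3768 - 1*(-48)²) - 47972) = 46951*((-3768 - 1*2304) - 47972) = 46951*((-3768 - 2304) - 47972) = 46951*(-6072 - 47972) = 46951*(-54044) = -2537419844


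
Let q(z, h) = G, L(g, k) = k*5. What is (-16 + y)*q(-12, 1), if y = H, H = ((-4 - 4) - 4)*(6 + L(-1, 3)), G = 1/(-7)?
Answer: 268/7 ≈ 38.286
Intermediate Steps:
L(g, k) = 5*k
G = -1/7 ≈ -0.14286
q(z, h) = -1/7
H = -252 (H = ((-4 - 4) - 4)*(6 + 5*3) = (-8 - 4)*(6 + 15) = -12*21 = -252)
y = -252
(-16 + y)*q(-12, 1) = (-16 - 252)*(-1/7) = -268*(-1/7) = 268/7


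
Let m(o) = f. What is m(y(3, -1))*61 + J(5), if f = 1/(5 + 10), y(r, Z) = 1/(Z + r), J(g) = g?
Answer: 136/15 ≈ 9.0667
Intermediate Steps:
f = 1/15 ≈ 0.066667
m(o) = 1/15
m(y(3, -1))*61 + J(5) = (1/15)*61 + 5 = 61/15 + 5 = 136/15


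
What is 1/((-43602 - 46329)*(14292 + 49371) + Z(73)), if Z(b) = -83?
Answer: -1/5725277336 ≈ -1.7466e-10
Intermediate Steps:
1/((-43602 - 46329)*(14292 + 49371) + Z(73)) = 1/((-43602 - 46329)*(14292 + 49371) - 83) = 1/(-89931*63663 - 83) = 1/(-5725277253 - 83) = 1/(-5725277336) = -1/5725277336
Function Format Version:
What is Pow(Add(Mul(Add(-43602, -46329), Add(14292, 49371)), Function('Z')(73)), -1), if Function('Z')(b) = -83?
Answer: Rational(-1, 5725277336) ≈ -1.7466e-10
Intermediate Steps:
Pow(Add(Mul(Add(-43602, -46329), Add(14292, 49371)), Function('Z')(73)), -1) = Pow(Add(Mul(Add(-43602, -46329), Add(14292, 49371)), -83), -1) = Pow(Add(Mul(-89931, 63663), -83), -1) = Pow(Add(-5725277253, -83), -1) = Pow(-5725277336, -1) = Rational(-1, 5725277336)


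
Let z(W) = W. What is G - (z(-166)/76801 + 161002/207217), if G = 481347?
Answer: 96966726788961/201449023 ≈ 4.8135e+5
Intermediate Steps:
G - (z(-166)/76801 + 161002/207217) = 481347 - (-166/76801 + 161002/207217) = 481347 - (-166*1/76801 + 161002*(1/207217)) = 481347 - (-166/76801 + 2038/2623) = 481347 - 1*156085020/201449023 = 481347 - 156085020/201449023 = 96966726788961/201449023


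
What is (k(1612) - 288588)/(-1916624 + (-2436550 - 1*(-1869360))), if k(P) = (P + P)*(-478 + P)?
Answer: -561238/413969 ≈ -1.3557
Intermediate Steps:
k(P) = 2*P*(-478 + P) (k(P) = (2*P)*(-478 + P) = 2*P*(-478 + P))
(k(1612) - 288588)/(-1916624 + (-2436550 - 1*(-1869360))) = (2*1612*(-478 + 1612) - 288588)/(-1916624 + (-2436550 - 1*(-1869360))) = (2*1612*1134 - 288588)/(-1916624 + (-2436550 + 1869360)) = (3656016 - 288588)/(-1916624 - 567190) = 3367428/(-2483814) = 3367428*(-1/2483814) = -561238/413969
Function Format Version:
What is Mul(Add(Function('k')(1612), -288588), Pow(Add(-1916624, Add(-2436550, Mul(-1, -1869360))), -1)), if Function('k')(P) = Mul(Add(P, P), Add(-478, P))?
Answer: Rational(-561238, 413969) ≈ -1.3557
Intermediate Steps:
Function('k')(P) = Mul(2, P, Add(-478, P)) (Function('k')(P) = Mul(Mul(2, P), Add(-478, P)) = Mul(2, P, Add(-478, P)))
Mul(Add(Function('k')(1612), -288588), Pow(Add(-1916624, Add(-2436550, Mul(-1, -1869360))), -1)) = Mul(Add(Mul(2, 1612, Add(-478, 1612)), -288588), Pow(Add(-1916624, Add(-2436550, Mul(-1, -1869360))), -1)) = Mul(Add(Mul(2, 1612, 1134), -288588), Pow(Add(-1916624, Add(-2436550, 1869360)), -1)) = Mul(Add(3656016, -288588), Pow(Add(-1916624, -567190), -1)) = Mul(3367428, Pow(-2483814, -1)) = Mul(3367428, Rational(-1, 2483814)) = Rational(-561238, 413969)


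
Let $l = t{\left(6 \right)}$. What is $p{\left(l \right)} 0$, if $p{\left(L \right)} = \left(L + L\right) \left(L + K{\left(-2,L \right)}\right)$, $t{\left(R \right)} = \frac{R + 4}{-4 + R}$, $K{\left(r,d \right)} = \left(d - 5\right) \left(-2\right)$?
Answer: $0$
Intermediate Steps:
$K{\left(r,d \right)} = 10 - 2 d$ ($K{\left(r,d \right)} = \left(-5 + d\right) \left(-2\right) = 10 - 2 d$)
$t{\left(R \right)} = \frac{4 + R}{-4 + R}$
$l = 5$ ($l = \frac{4 + 6}{-4 + 6} = \frac{1}{2} \cdot 10 = 5$)
$p{\left(L \right)} = 2 L \left(10 - L\right)$ ($p{\left(L \right)} = \left(L + L\right) \left(L - \left(-10 + 2 L\right)\right) = 2 L \left(10 - L\right)$)
$p{\left(l \right)} 0 = 2 \cdot 5 \left(10 - 5\right) 0 = 2 \cdot 5 \cdot 5 \cdot 0 = 50 \cdot 0 = 0$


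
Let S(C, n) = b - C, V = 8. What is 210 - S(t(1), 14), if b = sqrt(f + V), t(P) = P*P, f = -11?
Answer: 211 - I*sqrt(3) ≈ 211.0 - 1.732*I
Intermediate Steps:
t(P) = P**2
b = I*sqrt(3) (b = sqrt(-11 + 8) = sqrt(-3) = I*sqrt(3) ≈ 1.732*I)
S(C, n) = -C + I*sqrt(3) (S(C, n) = I*sqrt(3) - C = -C + I*sqrt(3))
210 - S(t(1), 14) = 210 - (-1*1**2 + I*sqrt(3)) = 210 - (-1*1 + I*sqrt(3)) = 210 - (-1 + I*sqrt(3)) = 210 + (1 - I*sqrt(3)) = 211 - I*sqrt(3)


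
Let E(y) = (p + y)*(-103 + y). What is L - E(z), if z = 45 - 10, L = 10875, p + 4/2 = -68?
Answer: 8495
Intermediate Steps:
p = -70 (p = -2 - 68 = -70)
z = 35
E(y) = (-103 + y)*(-70 + y) (E(y) = (-70 + y)*(-103 + y) = (-103 + y)*(-70 + y))
L - E(z) = 10875 - (7210 + 35² - 173*35) = 10875 - (7210 + 1225 - 6055) = 10875 - 1*2380 = 10875 - 2380 = 8495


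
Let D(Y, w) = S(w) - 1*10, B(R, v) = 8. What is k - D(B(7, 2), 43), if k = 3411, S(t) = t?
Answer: 3378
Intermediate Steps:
D(Y, w) = -10 + w (D(Y, w) = w - 1*10 = w - 10 = -10 + w)
k - D(B(7, 2), 43) = 3411 - (-10 + 43) = 3411 - 1*33 = 3411 - 33 = 3378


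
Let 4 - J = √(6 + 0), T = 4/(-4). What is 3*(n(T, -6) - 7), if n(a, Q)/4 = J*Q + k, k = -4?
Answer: -357 + 72*√6 ≈ -180.64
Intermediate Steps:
T = -1 (T = 4*(-¼) = -1)
J = 4 - √6 (J = 4 - √(6 + 0) = 4 - √6 ≈ 1.5505)
n(a, Q) = -16 + 4*Q*(4 - √6) (n(a, Q) = 4*((4 - √6)*Q - 4) = 4*(Q*(4 - √6) - 4) = 4*(-4 + Q*(4 - √6)) = -16 + 4*Q*(4 - √6))
3*(n(T, -6) - 7) = 3*((-16 + 4*(-6)*(4 - √6)) - 7) = 3*((-16 + (-96 + 24*√6)) - 7) = 3*((-112 + 24*√6) - 7) = 3*(-119 + 24*√6) = -357 + 72*√6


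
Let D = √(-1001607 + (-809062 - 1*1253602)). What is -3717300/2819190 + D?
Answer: -123910/93973 + I*√3064271 ≈ -1.3186 + 1750.5*I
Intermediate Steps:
D = I*√3064271 (D = √(-1001607 + (-809062 - 1253602)) = √(-1001607 - 2062664) = √(-3064271) = I*√3064271 ≈ 1750.5*I)
-3717300/2819190 + D = -3717300/2819190 + I*√3064271 = -3717300*1/2819190 + I*√3064271 = -123910/93973 + I*√3064271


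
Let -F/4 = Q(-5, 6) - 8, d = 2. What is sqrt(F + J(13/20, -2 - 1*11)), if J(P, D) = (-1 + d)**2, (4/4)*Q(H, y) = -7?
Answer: sqrt(61) ≈ 7.8102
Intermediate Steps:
Q(H, y) = -7
J(P, D) = 1 (J(P, D) = (-1 + 2)**2 = 1**2 = 1)
F = 60 (F = -4*(-7 - 8) = -4*(-15) = 60)
sqrt(F + J(13/20, -2 - 1*11)) = sqrt(60 + 1) = sqrt(61)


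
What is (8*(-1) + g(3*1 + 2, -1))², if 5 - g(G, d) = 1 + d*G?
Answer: 1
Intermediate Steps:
g(G, d) = 4 - G*d (g(G, d) = 5 - (1 + d*G) = 5 - (1 + G*d) = 5 + (-1 - G*d) = 4 - G*d)
(8*(-1) + g(3*1 + 2, -1))² = (8*(-1) + (4 - 1*(3*1 + 2)*(-1)))² = (-8 + (4 - 1*(3 + 2)*(-1)))² = (-8 + (4 - 1*5*(-1)))² = (-8 + (4 + 5))² = (-8 + 9)² = 1² = 1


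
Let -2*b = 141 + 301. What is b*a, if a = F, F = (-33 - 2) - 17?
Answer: 11492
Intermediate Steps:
b = -221 (b = -(141 + 301)/2 = -½*442 = -221)
F = -52 (F = -35 - 17 = -52)
a = -52
b*a = -221*(-52) = 11492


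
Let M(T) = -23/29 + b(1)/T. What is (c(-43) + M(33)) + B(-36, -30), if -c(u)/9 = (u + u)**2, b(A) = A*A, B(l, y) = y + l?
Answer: -63765640/957 ≈ -66631.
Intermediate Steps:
B(l, y) = l + y
b(A) = A**2
c(u) = -36*u**2 (c(u) = -9*(u + u)**2 = -9*4*u**2 = -36*u**2)
M(T) = -23/29 + 1/T (M(T) = -23/29 + 1**2/T = -23*1/29 + 1/T = -23/29 + 1/T)
(c(-43) + M(33)) + B(-36, -30) = (-36*(-43)**2 + (-23/29 + 1/33)) + (-36 - 30) = (-36*1849 + (-23/29 + 1/33)) - 66 = (-66564 - 730/957) - 66 = -63702478/957 - 66 = -63765640/957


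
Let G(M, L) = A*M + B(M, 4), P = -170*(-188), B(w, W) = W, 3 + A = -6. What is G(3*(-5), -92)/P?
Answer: 139/31960 ≈ 0.0043492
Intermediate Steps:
A = -9 (A = -3 - 6 = -9)
P = 31960
G(M, L) = 4 - 9*M (G(M, L) = -9*M + 4 = 4 - 9*M)
G(3*(-5), -92)/P = (4 - 27*(-5))/31960 = (4 - 9*(-15))*(1/31960) = (4 + 135)*(1/31960) = 139*(1/31960) = 139/31960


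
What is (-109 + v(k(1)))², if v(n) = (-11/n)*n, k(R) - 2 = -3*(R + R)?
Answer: 14400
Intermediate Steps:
k(R) = 2 - 6*R (k(R) = 2 - 3*(R + R) = 2 - 6*R)
v(n) = -11
(-109 + v(k(1)))² = (-109 - 11)² = (-120)² = 14400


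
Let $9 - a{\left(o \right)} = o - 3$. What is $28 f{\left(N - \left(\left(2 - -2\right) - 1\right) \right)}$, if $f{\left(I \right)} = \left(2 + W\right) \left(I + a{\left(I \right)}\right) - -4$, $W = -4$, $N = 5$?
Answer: $-560$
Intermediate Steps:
$a{\left(o \right)} = 12 - o$ ($a{\left(o \right)} = 9 - \left(o - 3\right) = 9 - \left(-3 + o\right) = 12 - o$)
$f{\left(I \right)} = -20$ ($f{\left(I \right)} = \left(2 - 4\right) \left(I - \left(-12 + I\right)\right) - -4 = \left(-2\right) 12 + 4 = -24 + 4 = -20$)
$28 f{\left(N - \left(\left(2 - -2\right) - 1\right) \right)} = 28 \left(-20\right) = -560$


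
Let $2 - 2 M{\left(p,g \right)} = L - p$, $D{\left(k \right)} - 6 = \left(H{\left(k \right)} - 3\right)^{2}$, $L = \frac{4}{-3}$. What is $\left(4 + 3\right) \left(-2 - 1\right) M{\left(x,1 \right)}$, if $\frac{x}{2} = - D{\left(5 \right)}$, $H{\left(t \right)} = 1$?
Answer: $175$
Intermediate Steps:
$L = - \frac{4}{3}$ ($L = 4 \left(- \frac{1}{3}\right) = - \frac{4}{3} \approx -1.3333$)
$D{\left(k \right)} = 10$ ($D{\left(k \right)} = 6 + \left(1 - 3\right)^{2} = 6 + \left(-2\right)^{2} = 6 + 4 = 10$)
$x = -20$ ($x = 2 \left(\left(-1\right) 10\right) = 2 \left(-10\right) = -20$)
$M{\left(p,g \right)} = \frac{5}{3} + \frac{p}{2}$ ($M{\left(p,g \right)} = 1 - \frac{- \frac{4}{3} - p}{2} = 1 + \left(\frac{2}{3} + \frac{p}{2}\right) = \frac{5}{3} + \frac{p}{2}$)
$\left(4 + 3\right) \left(-2 - 1\right) M{\left(x,1 \right)} = \left(4 + 3\right) \left(-2 - 1\right) \left(\frac{5}{3} + \frac{1}{2} \left(-20\right)\right) = 7 \left(-2 - 1\right) \left(\frac{5}{3} - 10\right) = 7 \left(-3\right) \left(- \frac{25}{3}\right) = \left(-21\right) \left(- \frac{25}{3}\right) = 175$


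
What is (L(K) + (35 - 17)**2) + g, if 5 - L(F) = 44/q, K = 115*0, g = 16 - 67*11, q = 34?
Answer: -6686/17 ≈ -393.29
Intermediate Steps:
g = -721 (g = 16 - 737 = -721)
K = 0
L(F) = 63/17 (L(F) = 5 - 44/34 = 5 - 1*22/17 = 5 - 22/17 = 63/17)
(L(K) + (35 - 17)**2) + g = (63/17 + (35 - 17)**2) - 721 = (63/17 + 18**2) - 721 = (63/17 + 324) - 721 = 5571/17 - 721 = -6686/17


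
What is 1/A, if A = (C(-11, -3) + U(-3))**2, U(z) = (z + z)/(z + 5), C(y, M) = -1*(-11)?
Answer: 1/64 ≈ 0.015625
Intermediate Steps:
C(y, M) = 11
U(z) = 2*z/(5 + z) (U(z) = (2*z)/(5 + z) = 2*z/(5 + z))
A = 64 (A = (11 + 2*(-3)/(5 - 3))**2 = (11 + 2*(-3)/2)**2 = (11 + 2*(-3)*(1/2))**2 = (11 - 3)**2 = 8**2 = 64)
1/A = 1/64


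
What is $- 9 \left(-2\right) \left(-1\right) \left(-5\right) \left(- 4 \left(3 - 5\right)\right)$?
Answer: $720$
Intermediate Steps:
$- 9 \left(-2\right) \left(-1\right) \left(-5\right) \left(- 4 \left(3 - 5\right)\right) = - 9 \cdot 2 \left(-5\right) \left(\left(-4\right) \left(-2\right)\right) = \left(-9\right) \left(-10\right) 8 = 90 \cdot 8 = 720$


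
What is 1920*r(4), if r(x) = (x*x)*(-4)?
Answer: -122880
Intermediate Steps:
r(x) = -4*x² (r(x) = x²*(-4) = -4*x²)
1920*r(4) = 1920*(-4*4²) = 1920*(-4*16) = 1920*(-64) = -122880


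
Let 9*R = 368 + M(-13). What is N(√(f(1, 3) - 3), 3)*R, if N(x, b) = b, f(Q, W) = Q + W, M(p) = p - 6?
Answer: 349/3 ≈ 116.33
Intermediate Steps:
M(p) = -6 + p
R = 349/9 (R = (368 + (-6 - 13))/9 = (368 - 19)/9 = (⅑)*349 = 349/9 ≈ 38.778)
N(√(f(1, 3) - 3), 3)*R = 3*(349/9) = 349/3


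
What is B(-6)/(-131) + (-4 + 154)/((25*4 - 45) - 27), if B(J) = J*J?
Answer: 9321/1834 ≈ 5.0823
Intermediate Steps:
B(J) = J**2
B(-6)/(-131) + (-4 + 154)/((25*4 - 45) - 27) = (-6)**2/(-131) + (-4 + 154)/((25*4 - 45) - 27) = 36*(-1/131) + 150/((100 - 45) - 27) = -36/131 + 150/(55 - 27) = -36/131 + 150/28 = -36/131 + 150*(1/28) = -36/131 + 75/14 = 9321/1834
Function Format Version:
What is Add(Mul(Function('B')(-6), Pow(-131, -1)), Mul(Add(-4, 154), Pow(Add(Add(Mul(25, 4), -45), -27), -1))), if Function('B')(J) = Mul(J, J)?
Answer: Rational(9321, 1834) ≈ 5.0823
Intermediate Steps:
Function('B')(J) = Pow(J, 2)
Add(Mul(Function('B')(-6), Pow(-131, -1)), Mul(Add(-4, 154), Pow(Add(Add(Mul(25, 4), -45), -27), -1))) = Add(Mul(Pow(-6, 2), Pow(-131, -1)), Mul(Add(-4, 154), Pow(Add(Add(Mul(25, 4), -45), -27), -1))) = Add(Mul(36, Rational(-1, 131)), Mul(150, Pow(Add(Add(100, -45), -27), -1))) = Add(Rational(-36, 131), Mul(150, Pow(Add(55, -27), -1))) = Add(Rational(-36, 131), Mul(150, Pow(28, -1))) = Add(Rational(-36, 131), Mul(150, Rational(1, 28))) = Add(Rational(-36, 131), Rational(75, 14)) = Rational(9321, 1834)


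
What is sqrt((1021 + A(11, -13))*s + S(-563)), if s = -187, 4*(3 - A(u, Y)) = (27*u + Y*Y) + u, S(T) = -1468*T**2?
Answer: I*sqrt(1861918721)/2 ≈ 21575.0*I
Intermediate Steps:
A(u, Y) = 3 - 7*u - Y**2/4 (A(u, Y) = 3 - ((27*u + Y*Y) + u)/4 = 3 - ((27*u + Y**2) + u)/4 = 3 - ((Y**2 + 27*u) + u)/4 = 3 - (Y**2 + 28*u)/4 = 3 + (-7*u - Y**2/4) = 3 - 7*u - Y**2/4)
sqrt((1021 + A(11, -13))*s + S(-563)) = sqrt((1021 + (3 - 7*11 - 1/4*(-13)**2))*(-187) - 1468*(-563)**2) = sqrt((1021 + (3 - 77 - 1/4*169))*(-187) - 1468*316969) = sqrt((1021 + (3 - 77 - 169/4))*(-187) - 465310492) = sqrt((1021 - 465/4)*(-187) - 465310492) = sqrt((3619/4)*(-187) - 465310492) = sqrt(-676753/4 - 465310492) = sqrt(-1861918721/4) = I*sqrt(1861918721)/2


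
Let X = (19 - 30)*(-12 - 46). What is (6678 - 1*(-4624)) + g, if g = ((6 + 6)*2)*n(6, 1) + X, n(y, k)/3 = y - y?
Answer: 11940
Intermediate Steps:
n(y, k) = 0 (n(y, k) = 3*(y - y) = 3*0 = 0)
X = 638 (X = -11*(-58) = 638)
g = 638 (g = ((6 + 6)*2)*0 + 638 = (12*2)*0 + 638 = 24*0 + 638 = 0 + 638 = 638)
(6678 - 1*(-4624)) + g = (6678 - 1*(-4624)) + 638 = (6678 + 4624) + 638 = 11302 + 638 = 11940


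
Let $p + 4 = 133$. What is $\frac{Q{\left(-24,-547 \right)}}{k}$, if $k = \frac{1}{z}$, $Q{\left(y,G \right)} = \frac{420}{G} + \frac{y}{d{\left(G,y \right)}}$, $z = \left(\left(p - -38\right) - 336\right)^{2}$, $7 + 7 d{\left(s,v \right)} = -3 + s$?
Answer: $- \frac{4056918684}{304679} \approx -13315.0$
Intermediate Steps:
$p = 129$ ($p = -4 + 133 = 129$)
$d{\left(s,v \right)} = - \frac{10}{7} + \frac{s}{7}$ ($d{\left(s,v \right)} = -1 + \frac{-3 + s}{7} = -1 + \left(- \frac{3}{7} + \frac{s}{7}\right) = - \frac{10}{7} + \frac{s}{7}$)
$z = 28561$ ($z = \left(\left(129 - -38\right) - 336\right)^{2} = \left(\left(129 + 38\right) - 336\right)^{2} = \left(167 - 336\right)^{2} = \left(-169\right)^{2} = 28561$)
$Q{\left(y,G \right)} = \frac{420}{G} + \frac{y}{- \frac{10}{7} + \frac{G}{7}}$
$k = \frac{1}{28561} \approx 3.5013 \cdot 10^{-5}$
$\frac{Q{\left(-24,-547 \right)}}{k} = \frac{7 \left(-600 + 60 \left(-547\right) - -13128\right)}{\left(-547\right) \left(-10 - 547\right)} \frac{1}{\frac{1}{28561}} = 7 \left(- \frac{1}{547}\right) \frac{1}{-557} \left(-600 - 32820 + 13128\right) 28561 = 7 \left(- \frac{1}{547}\right) \left(- \frac{1}{557}\right) \left(-20292\right) 28561 = \left(- \frac{142044}{304679}\right) 28561 = - \frac{4056918684}{304679}$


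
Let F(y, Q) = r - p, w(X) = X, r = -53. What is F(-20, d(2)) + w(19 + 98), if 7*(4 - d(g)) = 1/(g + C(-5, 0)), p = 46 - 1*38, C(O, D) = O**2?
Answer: 56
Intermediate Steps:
p = 8 (p = 46 - 38 = 8)
d(g) = 4 - 1/(7*(25 + g)) (d(g) = 4 - 1/(7*(g + (-5)**2)) = 4 - 1/(7*(g + 25)) = 4 - 1/(7*(25 + g)))
F(y, Q) = -61 (F(y, Q) = -53 - 1*8 = -53 - 8 = -61)
F(-20, d(2)) + w(19 + 98) = -61 + (19 + 98) = -61 + 117 = 56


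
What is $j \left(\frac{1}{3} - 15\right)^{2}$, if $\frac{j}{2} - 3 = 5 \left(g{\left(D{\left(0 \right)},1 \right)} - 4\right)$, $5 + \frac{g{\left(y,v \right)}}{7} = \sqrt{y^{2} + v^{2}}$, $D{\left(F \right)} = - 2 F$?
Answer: $- \frac{607904}{9} \approx -67545.0$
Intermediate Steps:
$g{\left(y,v \right)} = -35 + 7 \sqrt{v^{2} + y^{2}}$ ($g{\left(y,v \right)} = -35 + 7 \sqrt{y^{2} + v^{2}} = -35 + 7 \sqrt{v^{2} + y^{2}}$)
$j = -314$ ($j = 6 + 2 \cdot 5 \left(\left(-35 + 7 \sqrt{1^{2} + \left(\left(-2\right) 0\right)^{2}}\right) - 4\right) = 6 + 2 \cdot 5 \left(\left(-35 + 7 \sqrt{1 + 0^{2}}\right) - 4\right) = 6 + 2 \cdot 5 \left(\left(-35 + 7 \sqrt{1 + 0}\right) - 4\right) = 6 + 2 \cdot 5 \left(\left(-35 + 7 \sqrt{1}\right) - 4\right) = 6 + 2 \cdot 5 \left(\left(-35 + 7 \cdot 1\right) - 4\right) = 6 + 2 \cdot 5 \left(\left(-35 + 7\right) - 4\right) = 6 + 2 \cdot 5 \left(-28 - 4\right) = 6 + 2 \cdot 5 \left(-32\right) = 6 + 2 \left(-160\right) = 6 - 320 = -314$)
$j \left(\frac{1}{3} - 15\right)^{2} = - 314 \left(\frac{1}{3} - 15\right)^{2} = - 314 \left(- \frac{44}{3}\right)^{2} = \left(-314\right) \frac{1936}{9} = - \frac{607904}{9}$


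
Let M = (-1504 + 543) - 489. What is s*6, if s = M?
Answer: -8700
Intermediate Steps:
M = -1450 (M = -961 - 489 = -1450)
s = -1450
s*6 = -1450*6 = -8700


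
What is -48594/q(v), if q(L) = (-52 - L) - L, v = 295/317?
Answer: 7702149/8537 ≈ 902.21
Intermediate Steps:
v = 295/317 (v = 295*(1/317) = 295/317 ≈ 0.93060)
q(L) = -52 - 2*L
-48594/q(v) = -48594/(-52 - 2*295/317) = -48594/(-52 - 590/317) = -48594/(-17074/317) = -48594*(-317/17074) = 7702149/8537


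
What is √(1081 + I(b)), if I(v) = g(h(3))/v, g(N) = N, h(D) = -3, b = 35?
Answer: 2*√331030/35 ≈ 32.877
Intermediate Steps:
I(v) = -3/v
√(1081 + I(b)) = √(1081 - 3/35) = √(37832/35) = 2*√331030/35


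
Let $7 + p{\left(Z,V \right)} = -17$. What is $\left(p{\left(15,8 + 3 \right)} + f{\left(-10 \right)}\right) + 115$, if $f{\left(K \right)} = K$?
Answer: $81$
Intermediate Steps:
$p{\left(Z,V \right)} = -24$ ($p{\left(Z,V \right)} = -7 - 17 = -24$)
$\left(p{\left(15,8 + 3 \right)} + f{\left(-10 \right)}\right) + 115 = \left(-24 - 10\right) + 115 = -34 + 115 = 81$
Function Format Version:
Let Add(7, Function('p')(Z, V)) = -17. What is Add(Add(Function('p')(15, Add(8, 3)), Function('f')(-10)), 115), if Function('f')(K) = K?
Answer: 81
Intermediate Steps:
Function('p')(Z, V) = -24 (Function('p')(Z, V) = Add(-7, -17) = -24)
Add(Add(Function('p')(15, Add(8, 3)), Function('f')(-10)), 115) = Add(Add(-24, -10), 115) = Add(-34, 115) = 81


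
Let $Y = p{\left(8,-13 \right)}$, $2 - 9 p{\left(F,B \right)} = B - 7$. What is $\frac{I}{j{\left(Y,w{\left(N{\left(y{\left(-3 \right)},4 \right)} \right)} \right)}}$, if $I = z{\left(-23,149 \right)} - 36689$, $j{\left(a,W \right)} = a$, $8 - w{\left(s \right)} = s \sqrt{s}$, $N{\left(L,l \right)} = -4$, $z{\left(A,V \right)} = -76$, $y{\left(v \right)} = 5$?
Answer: $- \frac{330885}{22} \approx -15040.0$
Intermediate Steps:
$p{\left(F,B \right)} = 1 - \frac{B}{9}$ ($p{\left(F,B \right)} = \frac{2}{9} - \frac{B - 7}{9} = \frac{2}{9} - \frac{-7 + B}{9} = \frac{2}{9} - \left(- \frac{7}{9} + \frac{B}{9}\right) = 1 - \frac{B}{9}$)
$Y = \frac{22}{9}$ ($Y = 1 - - \frac{13}{9} = 1 + \frac{13}{9} = \frac{22}{9} \approx 2.4444$)
$w{\left(s \right)} = 8 - s^{\frac{3}{2}}$ ($w{\left(s \right)} = 8 - s \sqrt{s} = 8 - s^{\frac{3}{2}}$)
$I = -36765$ ($I = -76 - 36689 = -36765$)
$\frac{I}{j{\left(Y,w{\left(N{\left(y{\left(-3 \right)},4 \right)} \right)} \right)}} = - \frac{36765}{\frac{22}{9}} = \left(-36765\right) \frac{9}{22} = - \frac{330885}{22}$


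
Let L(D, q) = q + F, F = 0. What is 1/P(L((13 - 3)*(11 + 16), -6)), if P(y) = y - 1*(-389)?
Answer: 1/383 ≈ 0.0026110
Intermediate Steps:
L(D, q) = q (L(D, q) = q + 0 = q)
P(y) = 389 + y (P(y) = y + 389 = 389 + y)
1/P(L((13 - 3)*(11 + 16), -6)) = 1/(389 - 6) = 1/383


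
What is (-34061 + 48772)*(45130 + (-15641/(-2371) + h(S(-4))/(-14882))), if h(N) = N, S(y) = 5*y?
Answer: 11714773011339731/17642611 ≈ 6.6400e+8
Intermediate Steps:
(-34061 + 48772)*(45130 + (-15641/(-2371) + h(S(-4))/(-14882))) = (-34061 + 48772)*(45130 + (-15641/(-2371) + (5*(-4))/(-14882))) = 14711*(45130 + (-15641*(-1/2371) - 20*(-1/14882))) = 14711*(45130 + (15641/2371 + 10/7441)) = 14711*(45130 + 116408391/17642611) = 14711*(796327442821/17642611) = 11714773011339731/17642611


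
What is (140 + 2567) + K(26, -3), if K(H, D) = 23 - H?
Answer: 2704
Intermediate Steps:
(140 + 2567) + K(26, -3) = (140 + 2567) + (23 - 1*26) = 2707 + (23 - 26) = 2707 - 3 = 2704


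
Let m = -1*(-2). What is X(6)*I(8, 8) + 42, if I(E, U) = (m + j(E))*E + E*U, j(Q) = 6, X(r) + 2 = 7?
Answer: 682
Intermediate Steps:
X(r) = 5 (X(r) = -2 + 7 = 5)
m = 2
I(E, U) = 8*E + E*U (I(E, U) = (2 + 6)*E + E*U = 8*E + E*U)
X(6)*I(8, 8) + 42 = 5*(8*(8 + 8)) + 42 = 5*(8*16) + 42 = 5*128 + 42 = 640 + 42 = 682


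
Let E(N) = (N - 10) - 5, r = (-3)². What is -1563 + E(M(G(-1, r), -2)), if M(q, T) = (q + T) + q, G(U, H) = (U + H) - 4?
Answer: -1572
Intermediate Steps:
r = 9
G(U, H) = -4 + H + U (G(U, H) = (H + U) - 4 = -4 + H + U)
M(q, T) = T + 2*q (M(q, T) = (T + q) + q = T + 2*q)
E(N) = -15 + N (E(N) = (-10 + N) - 5 = -15 + N)
-1563 + E(M(G(-1, r), -2)) = -1563 + (-15 + (-2 + 2*(-4 + 9 - 1))) = -1563 + (-15 + (-2 + 2*4)) = -1563 + (-15 + (-2 + 8)) = -1563 + (-15 + 6) = -1563 - 9 = -1572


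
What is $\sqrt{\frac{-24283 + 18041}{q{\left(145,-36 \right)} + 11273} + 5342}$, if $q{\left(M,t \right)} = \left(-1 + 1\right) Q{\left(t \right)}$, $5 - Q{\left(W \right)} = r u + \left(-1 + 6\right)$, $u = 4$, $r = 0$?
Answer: $\frac{2 \sqrt{169698454963}}{11273} \approx 73.085$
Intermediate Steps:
$Q{\left(W \right)} = 0$ ($Q{\left(W \right)} = 5 - \left(0 \cdot 4 + \left(-1 + 6\right)\right) = 5 - \left(0 + 5\right) = 5 - 5 = 0$)
$q{\left(M,t \right)} = 0$ ($q{\left(M,t \right)} = \left(-1 + 1\right) 0 = 0 \cdot 0 = 0$)
$\sqrt{\frac{-24283 + 18041}{q{\left(145,-36 \right)} + 11273} + 5342} = \sqrt{\frac{-24283 + 18041}{0 + 11273} + 5342} = \sqrt{- \frac{6242}{11273} + 5342} = \sqrt{\frac{60214124}{11273}} = \frac{2 \sqrt{169698454963}}{11273}$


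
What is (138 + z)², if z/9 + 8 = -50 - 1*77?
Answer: 1159929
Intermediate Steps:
z = -1215 (z = -72 + 9*(-50 - 1*77) = -72 + 9*(-50 - 77) = -72 + 9*(-127) = -72 - 1143 = -1215)
(138 + z)² = (138 - 1215)² = (-1077)² = 1159929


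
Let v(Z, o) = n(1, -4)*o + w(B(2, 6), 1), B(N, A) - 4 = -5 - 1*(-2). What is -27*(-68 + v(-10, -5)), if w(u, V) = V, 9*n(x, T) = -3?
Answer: 1764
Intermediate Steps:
n(x, T) = -⅓ (n(x, T) = (⅑)*(-3) = -⅓)
B(N, A) = 1 (B(N, A) = 4 + (-5 - 1*(-2)) = 4 + (-5 + 2) = 4 - 3 = 1)
v(Z, o) = 1 - o/3 (v(Z, o) = -o/3 + 1 = 1 - o/3)
-27*(-68 + v(-10, -5)) = -27*(-68 + (1 - ⅓*(-5))) = -27*(-68 + (1 + 5/3)) = -27*(-68 + 8/3) = -27*(-196/3) = 1764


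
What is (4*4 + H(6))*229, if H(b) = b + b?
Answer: 6412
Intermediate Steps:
H(b) = 2*b
(4*4 + H(6))*229 = (4*4 + 2*6)*229 = (16 + 12)*229 = 28*229 = 6412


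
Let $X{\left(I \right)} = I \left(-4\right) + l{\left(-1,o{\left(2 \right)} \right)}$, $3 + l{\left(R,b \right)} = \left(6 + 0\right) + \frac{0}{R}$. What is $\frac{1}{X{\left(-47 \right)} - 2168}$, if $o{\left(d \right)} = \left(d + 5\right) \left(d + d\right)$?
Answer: $- \frac{1}{1977} \approx -0.00050582$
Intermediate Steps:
$o{\left(d \right)} = 2 d \left(5 + d\right)$ ($o{\left(d \right)} = \left(5 + d\right) 2 d = 2 d \left(5 + d\right)$)
$l{\left(R,b \right)} = 3$ ($l{\left(R,b \right)} = -3 + \left(\left(6 + 0\right) + \frac{0}{R}\right) = -3 + \left(6 + 0\right) = -3 + 6 = 3$)
$X{\left(I \right)} = 3 - 4 I$ ($X{\left(I \right)} = I \left(-4\right) + 3 = - 4 I + 3 = 3 - 4 I$)
$\frac{1}{X{\left(-47 \right)} - 2168} = \frac{1}{\left(3 - -188\right) - 2168} = \frac{1}{\left(3 + 188\right) - 2168} = \frac{1}{191 - 2168} = \frac{1}{-1977} = - \frac{1}{1977}$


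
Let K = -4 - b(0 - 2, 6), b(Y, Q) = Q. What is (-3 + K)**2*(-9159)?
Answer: -1547871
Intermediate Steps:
K = -10 (K = -4 - 1*6 = -4 - 6 = -10)
(-3 + K)**2*(-9159) = (-3 - 10)**2*(-9159) = (-13)**2*(-9159) = 169*(-9159) = -1547871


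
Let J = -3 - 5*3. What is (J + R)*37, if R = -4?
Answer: -814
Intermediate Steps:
J = -18 (J = -3 - 15 = -18)
(J + R)*37 = (-18 - 4)*37 = -22*37 = -814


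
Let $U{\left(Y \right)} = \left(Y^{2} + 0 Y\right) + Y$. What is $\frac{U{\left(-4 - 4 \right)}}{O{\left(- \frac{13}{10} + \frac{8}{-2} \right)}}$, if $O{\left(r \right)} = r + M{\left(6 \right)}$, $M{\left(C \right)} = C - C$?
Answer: $- \frac{560}{53} \approx -10.566$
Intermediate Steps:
$M{\left(C \right)} = 0$
$O{\left(r \right)} = r$ ($O{\left(r \right)} = r + 0 = r$)
$U{\left(Y \right)} = Y + Y^{2}$ ($U{\left(Y \right)} = \left(Y^{2} + 0\right) + Y = Y^{2} + Y = Y + Y^{2}$)
$\frac{U{\left(-4 - 4 \right)}}{O{\left(- \frac{13}{10} + \frac{8}{-2} \right)}} = \frac{\left(-4 - 4\right) \left(1 - 8\right)}{- \frac{13}{10} + \frac{8}{-2}} = \frac{\left(-4 - 4\right) \left(1 - 8\right)}{\left(-13\right) \frac{1}{10} + 8 \left(- \frac{1}{2}\right)} = \frac{\left(-8\right) \left(1 - 8\right)}{- \frac{13}{10} - 4} = \frac{\left(-8\right) \left(-7\right)}{- \frac{53}{10}} = 56 \left(- \frac{10}{53}\right) = - \frac{560}{53}$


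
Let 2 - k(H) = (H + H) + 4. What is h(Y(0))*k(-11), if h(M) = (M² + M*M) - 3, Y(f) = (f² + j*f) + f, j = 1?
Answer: -60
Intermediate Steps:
Y(f) = f² + 2*f (Y(f) = (f² + 1*f) + f = (f² + f) + f = (f + f²) + f = f² + 2*f)
k(H) = -2 - 2*H (k(H) = 2 - ((H + H) + 4) = 2 - (2*H + 4) = 2 - (4 + 2*H) = 2 + (-4 - 2*H) = -2 - 2*H)
h(M) = -3 + 2*M² (h(M) = (M² + M²) - 3 = 2*M² - 3 = -3 + 2*M²)
h(Y(0))*k(-11) = (-3 + 2*(0*(2 + 0))²)*(-2 - 2*(-11)) = (-3 + 2*(0*2)²)*(-2 + 22) = (-3 + 2*0²)*20 = (-3 + 2*0)*20 = (-3 + 0)*20 = -3*20 = -60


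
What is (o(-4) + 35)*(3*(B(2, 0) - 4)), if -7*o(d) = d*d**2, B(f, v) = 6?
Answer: 1854/7 ≈ 264.86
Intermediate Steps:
o(d) = -d**3/7 (o(d) = -d*d**2/7 = -d**3/7)
(o(-4) + 35)*(3*(B(2, 0) - 4)) = (-1/7*(-4)**3 + 35)*(3*(6 - 4)) = (-1/7*(-64) + 35)*(3*2) = (64/7 + 35)*6 = (309/7)*6 = 1854/7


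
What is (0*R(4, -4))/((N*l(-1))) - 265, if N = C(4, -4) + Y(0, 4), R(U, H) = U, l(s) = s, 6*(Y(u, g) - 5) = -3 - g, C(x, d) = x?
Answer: -265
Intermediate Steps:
Y(u, g) = 9/2 - g/6 (Y(u, g) = 5 + (-3 - g)/6 = 5 + (-1/2 - g/6) = 9/2 - g/6)
N = 47/6 (N = 4 + (9/2 - 1/6*4) = 4 + (9/2 - 2/3) = 4 + 23/6 = 47/6 ≈ 7.8333)
(0*R(4, -4))/((N*l(-1))) - 265 = (0*4)/(((47/6)*(-1))) - 265 = 0/(-47/6) - 265 = 0*(-6/47) - 265 = 0 - 265 = -265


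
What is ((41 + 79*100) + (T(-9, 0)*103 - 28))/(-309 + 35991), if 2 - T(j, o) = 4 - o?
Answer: 2569/11894 ≈ 0.21599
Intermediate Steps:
T(j, o) = -2 + o (T(j, o) = 2 - (4 - o) = 2 + (-4 + o) = -2 + o)
((41 + 79*100) + (T(-9, 0)*103 - 28))/(-309 + 35991) = ((41 + 79*100) + ((-2 + 0)*103 - 28))/(-309 + 35991) = ((41 + 7900) + (-2*103 - 28))/35682 = (7941 + (-206 - 28))*(1/35682) = (7941 - 234)*(1/35682) = 7707*(1/35682) = 2569/11894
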